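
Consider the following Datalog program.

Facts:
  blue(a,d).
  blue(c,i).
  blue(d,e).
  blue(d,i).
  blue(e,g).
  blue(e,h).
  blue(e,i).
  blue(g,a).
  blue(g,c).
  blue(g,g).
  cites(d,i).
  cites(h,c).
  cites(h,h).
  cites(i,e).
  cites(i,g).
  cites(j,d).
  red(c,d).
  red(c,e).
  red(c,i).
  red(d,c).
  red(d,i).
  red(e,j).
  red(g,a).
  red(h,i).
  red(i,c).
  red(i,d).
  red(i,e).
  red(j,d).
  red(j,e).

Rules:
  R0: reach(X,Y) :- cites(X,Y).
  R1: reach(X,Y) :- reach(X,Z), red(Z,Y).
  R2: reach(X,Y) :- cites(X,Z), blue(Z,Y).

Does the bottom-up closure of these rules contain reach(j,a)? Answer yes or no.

round 1: derive reach(d,i) via R0 from cites(d,i)
round 1: derive reach(h,c) via R0 from cites(h,c)
round 1: derive reach(h,h) via R0 from cites(h,h)
round 1: derive reach(i,e) via R0 from cites(i,e)
round 1: derive reach(i,g) via R0 from cites(i,g)
round 1: derive reach(j,d) via R0 from cites(j,d)
round 1: derive reach(h,i) via R2 from cites(h,c), blue(c,i)
round 1: derive reach(i,a) via R2 from cites(i,g), blue(g,a)
round 1: derive reach(i,c) via R2 from cites(i,g), blue(g,c)
round 1: derive reach(i,h) via R2 from cites(i,e), blue(e,h)
round 1: derive reach(i,i) via R2 from cites(i,e), blue(e,i)
round 1: derive reach(j,e) via R2 from cites(j,d), blue(d,e)
round 1: derive reach(j,i) via R2 from cites(j,d), blue(d,i)
round 2: derive reach(d,c) via R1 from reach(d,i), red(i,c)
round 2: derive reach(d,d) via R1 from reach(d,i), red(i,d)
round 2: derive reach(d,e) via R1 from reach(d,i), red(i,e)
round 2: derive reach(h,d) via R1 from reach(h,c), red(c,d)
round 2: derive reach(h,e) via R1 from reach(h,c), red(c,e)
round 2: derive reach(i,d) via R1 from reach(i,c), red(c,d)
round 2: derive reach(i,j) via R1 from reach(i,e), red(e,j)
round 2: derive reach(j,c) via R1 from reach(j,d), red(d,c)
round 2: derive reach(j,j) via R1 from reach(j,e), red(e,j)
round 3: derive reach(d,j) via R1 from reach(d,e), red(e,j)
round 3: derive reach(h,j) via R1 from reach(h,e), red(e,j)

no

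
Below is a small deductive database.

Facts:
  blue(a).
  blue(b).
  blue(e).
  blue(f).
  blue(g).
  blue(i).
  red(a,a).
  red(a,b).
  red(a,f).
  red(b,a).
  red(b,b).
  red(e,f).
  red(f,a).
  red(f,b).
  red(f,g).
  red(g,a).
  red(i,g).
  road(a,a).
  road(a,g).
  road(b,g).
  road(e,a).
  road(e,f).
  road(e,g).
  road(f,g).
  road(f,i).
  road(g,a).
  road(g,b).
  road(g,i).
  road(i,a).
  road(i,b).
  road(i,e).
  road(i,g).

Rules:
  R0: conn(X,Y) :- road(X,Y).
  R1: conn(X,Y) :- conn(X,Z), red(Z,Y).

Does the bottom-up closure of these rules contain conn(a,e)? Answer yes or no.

round 1: derive conn(a,a) via R0 from road(a,a)
round 1: derive conn(a,g) via R0 from road(a,g)
round 1: derive conn(b,g) via R0 from road(b,g)
round 1: derive conn(e,a) via R0 from road(e,a)
round 1: derive conn(e,f) via R0 from road(e,f)
round 1: derive conn(e,g) via R0 from road(e,g)
round 1: derive conn(f,g) via R0 from road(f,g)
round 1: derive conn(f,i) via R0 from road(f,i)
round 1: derive conn(g,a) via R0 from road(g,a)
round 1: derive conn(g,b) via R0 from road(g,b)
round 1: derive conn(g,i) via R0 from road(g,i)
round 1: derive conn(i,a) via R0 from road(i,a)
round 1: derive conn(i,b) via R0 from road(i,b)
round 1: derive conn(i,e) via R0 from road(i,e)
round 1: derive conn(i,g) via R0 from road(i,g)
round 2: derive conn(a,b) via R1 from conn(a,a), red(a,b)
round 2: derive conn(a,f) via R1 from conn(a,a), red(a,f)
round 2: derive conn(b,a) via R1 from conn(b,g), red(g,a)
round 2: derive conn(e,b) via R1 from conn(e,a), red(a,b)
round 2: derive conn(f,a) via R1 from conn(f,g), red(g,a)
round 2: derive conn(g,f) via R1 from conn(g,a), red(a,f)
round 2: derive conn(g,g) via R1 from conn(g,i), red(i,g)
round 2: derive conn(i,f) via R1 from conn(i,a), red(a,f)
round 3: derive conn(b,b) via R1 from conn(b,a), red(a,b)
round 3: derive conn(b,f) via R1 from conn(b,a), red(a,f)
round 3: derive conn(f,b) via R1 from conn(f,a), red(a,b)
round 3: derive conn(f,f) via R1 from conn(f,a), red(a,f)

no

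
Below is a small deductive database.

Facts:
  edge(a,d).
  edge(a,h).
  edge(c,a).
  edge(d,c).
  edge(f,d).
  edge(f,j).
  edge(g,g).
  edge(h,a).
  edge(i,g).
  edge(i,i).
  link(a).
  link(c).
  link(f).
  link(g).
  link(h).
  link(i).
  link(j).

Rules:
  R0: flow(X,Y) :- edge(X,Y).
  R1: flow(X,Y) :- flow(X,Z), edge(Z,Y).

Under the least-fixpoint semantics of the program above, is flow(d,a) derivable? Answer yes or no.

round 1: derive flow(a,d) via R0 from edge(a,d)
round 1: derive flow(a,h) via R0 from edge(a,h)
round 1: derive flow(c,a) via R0 from edge(c,a)
round 1: derive flow(d,c) via R0 from edge(d,c)
round 1: derive flow(f,d) via R0 from edge(f,d)
round 1: derive flow(f,j) via R0 from edge(f,j)
round 1: derive flow(g,g) via R0 from edge(g,g)
round 1: derive flow(h,a) via R0 from edge(h,a)
round 1: derive flow(i,g) via R0 from edge(i,g)
round 1: derive flow(i,i) via R0 from edge(i,i)
round 2: derive flow(a,a) via R1 from flow(a,h), edge(h,a)
round 2: derive flow(a,c) via R1 from flow(a,d), edge(d,c)
round 2: derive flow(c,d) via R1 from flow(c,a), edge(a,d)
round 2: derive flow(c,h) via R1 from flow(c,a), edge(a,h)
round 2: derive flow(d,a) via R1 from flow(d,c), edge(c,a)
round 2: derive flow(f,c) via R1 from flow(f,d), edge(d,c)
round 2: derive flow(h,d) via R1 from flow(h,a), edge(a,d)
round 2: derive flow(h,h) via R1 from flow(h,a), edge(a,h)
round 3: derive flow(c,c) via R1 from flow(c,d), edge(d,c)
round 3: derive flow(d,d) via R1 from flow(d,a), edge(a,d)
round 3: derive flow(d,h) via R1 from flow(d,a), edge(a,h)
round 3: derive flow(f,a) via R1 from flow(f,c), edge(c,a)
round 3: derive flow(h,c) via R1 from flow(h,d), edge(d,c)
round 4: derive flow(f,h) via R1 from flow(f,a), edge(a,h)

yes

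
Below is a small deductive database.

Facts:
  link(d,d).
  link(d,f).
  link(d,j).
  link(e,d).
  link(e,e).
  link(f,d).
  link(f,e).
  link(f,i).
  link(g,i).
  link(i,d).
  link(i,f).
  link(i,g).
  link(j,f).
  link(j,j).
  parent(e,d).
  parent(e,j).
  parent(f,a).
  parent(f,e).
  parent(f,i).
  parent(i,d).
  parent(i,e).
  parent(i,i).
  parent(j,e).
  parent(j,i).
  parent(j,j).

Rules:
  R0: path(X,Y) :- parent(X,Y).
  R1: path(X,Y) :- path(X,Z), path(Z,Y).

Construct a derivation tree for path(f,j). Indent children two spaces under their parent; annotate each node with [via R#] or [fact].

path(f,j)  [via R1]
  path(f,e)  [via R0]
    parent(f,e)  [fact]
  path(e,j)  [via R0]
    parent(e,j)  [fact]

round 1: derive path(e,d) via R0 from parent(e,d)
round 1: derive path(e,j) via R0 from parent(e,j)
round 1: derive path(f,a) via R0 from parent(f,a)
round 1: derive path(f,e) via R0 from parent(f,e)
round 1: derive path(f,i) via R0 from parent(f,i)
round 1: derive path(i,d) via R0 from parent(i,d)
round 1: derive path(i,e) via R0 from parent(i,e)
round 1: derive path(i,i) via R0 from parent(i,i)
round 1: derive path(j,e) via R0 from parent(j,e)
round 1: derive path(j,i) via R0 from parent(j,i)
round 1: derive path(j,j) via R0 from parent(j,j)
round 2: derive path(e,e) via R1 from path(e,j), path(j,e)
round 2: derive path(e,i) via R1 from path(e,j), path(j,i)
round 2: derive path(f,d) via R1 from path(f,e), path(e,d)
round 2: derive path(f,j) via R1 from path(f,e), path(e,j)
round 2: derive path(i,j) via R1 from path(i,e), path(e,j)
round 2: derive path(j,d) via R1 from path(j,e), path(e,d)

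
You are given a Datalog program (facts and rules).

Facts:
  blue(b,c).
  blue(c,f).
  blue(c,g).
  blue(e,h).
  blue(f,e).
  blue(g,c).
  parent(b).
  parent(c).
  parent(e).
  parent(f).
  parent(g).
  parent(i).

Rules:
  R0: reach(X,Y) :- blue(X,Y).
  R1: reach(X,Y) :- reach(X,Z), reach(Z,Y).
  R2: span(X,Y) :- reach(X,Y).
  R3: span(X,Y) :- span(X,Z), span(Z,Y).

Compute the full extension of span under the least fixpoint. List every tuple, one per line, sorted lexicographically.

round 1: derive reach(b,c) via R0 from blue(b,c)
round 1: derive reach(c,f) via R0 from blue(c,f)
round 1: derive reach(c,g) via R0 from blue(c,g)
round 1: derive reach(e,h) via R0 from blue(e,h)
round 1: derive reach(f,e) via R0 from blue(f,e)
round 1: derive reach(g,c) via R0 from blue(g,c)
round 2: derive reach(b,f) via R1 from reach(b,c), reach(c,f)
round 2: derive reach(b,g) via R1 from reach(b,c), reach(c,g)
round 2: derive reach(c,c) via R1 from reach(c,g), reach(g,c)
round 2: derive reach(c,e) via R1 from reach(c,f), reach(f,e)
round 2: derive reach(f,h) via R1 from reach(f,e), reach(e,h)
round 2: derive reach(g,f) via R1 from reach(g,c), reach(c,f)
round 2: derive reach(g,g) via R1 from reach(g,c), reach(c,g)
round 2: derive span(b,c) via R2 from reach(b,c)
round 2: derive span(c,f) via R2 from reach(c,f)
round 2: derive span(c,g) via R2 from reach(c,g)
round 2: derive span(e,h) via R2 from reach(e,h)
round 2: derive span(f,e) via R2 from reach(f,e)
round 2: derive span(g,c) via R2 from reach(g,c)
round 3: derive reach(b,e) via R1 from reach(b,c), reach(c,e)
round 3: derive reach(b,h) via R1 from reach(b,f), reach(f,h)
round 3: derive reach(c,h) via R1 from reach(c,e), reach(e,h)
round 3: derive reach(g,e) via R1 from reach(g,c), reach(c,e)
round 3: derive reach(g,h) via R1 from reach(g,f), reach(f,h)
round 3: derive span(b,f) via R2 from reach(b,f)
round 3: derive span(b,g) via R2 from reach(b,g)
round 3: derive span(c,c) via R2 from reach(c,c)
round 3: derive span(c,e) via R2 from reach(c,e)
round 3: derive span(f,h) via R2 from reach(f,h)
round 3: derive span(g,f) via R2 from reach(g,f)
round 3: derive span(g,g) via R2 from reach(g,g)
round 4: derive span(b,e) via R2 from reach(b,e)
round 4: derive span(b,h) via R2 from reach(b,h)
round 4: derive span(c,h) via R2 from reach(c,h)
round 4: derive span(g,e) via R2 from reach(g,e)
round 4: derive span(g,h) via R2 from reach(g,h)

span(b,c)
span(b,e)
span(b,f)
span(b,g)
span(b,h)
span(c,c)
span(c,e)
span(c,f)
span(c,g)
span(c,h)
span(e,h)
span(f,e)
span(f,h)
span(g,c)
span(g,e)
span(g,f)
span(g,g)
span(g,h)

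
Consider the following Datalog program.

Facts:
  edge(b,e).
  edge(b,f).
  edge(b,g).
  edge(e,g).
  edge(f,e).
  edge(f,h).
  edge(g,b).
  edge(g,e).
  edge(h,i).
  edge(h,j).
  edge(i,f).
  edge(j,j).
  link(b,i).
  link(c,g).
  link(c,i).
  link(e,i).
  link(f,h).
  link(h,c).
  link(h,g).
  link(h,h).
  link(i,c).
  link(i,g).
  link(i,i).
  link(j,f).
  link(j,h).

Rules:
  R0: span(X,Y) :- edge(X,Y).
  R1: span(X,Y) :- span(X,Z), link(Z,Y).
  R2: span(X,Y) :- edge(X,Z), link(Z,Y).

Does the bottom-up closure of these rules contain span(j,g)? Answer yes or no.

round 1: derive span(b,e) via R0 from edge(b,e)
round 1: derive span(b,f) via R0 from edge(b,f)
round 1: derive span(b,g) via R0 from edge(b,g)
round 1: derive span(e,g) via R0 from edge(e,g)
round 1: derive span(f,e) via R0 from edge(f,e)
round 1: derive span(f,h) via R0 from edge(f,h)
round 1: derive span(g,b) via R0 from edge(g,b)
round 1: derive span(g,e) via R0 from edge(g,e)
round 1: derive span(h,i) via R0 from edge(h,i)
round 1: derive span(h,j) via R0 from edge(h,j)
round 1: derive span(i,f) via R0 from edge(i,f)
round 1: derive span(j,j) via R0 from edge(j,j)
round 1: derive span(b,h) via R2 from edge(b,f), link(f,h)
round 1: derive span(b,i) via R2 from edge(b,e), link(e,i)
round 1: derive span(f,c) via R2 from edge(f,h), link(h,c)
round 1: derive span(f,g) via R2 from edge(f,h), link(h,g)
round 1: derive span(f,i) via R2 from edge(f,e), link(e,i)
round 1: derive span(g,i) via R2 from edge(g,b), link(b,i)
round 1: derive span(h,c) via R2 from edge(h,i), link(i,c)
round 1: derive span(h,f) via R2 from edge(h,j), link(j,f)
round 1: derive span(h,g) via R2 from edge(h,i), link(i,g)
round 1: derive span(h,h) via R2 from edge(h,j), link(j,h)
round 1: derive span(i,h) via R2 from edge(i,f), link(f,h)
round 1: derive span(j,f) via R2 from edge(j,j), link(j,f)
round 1: derive span(j,h) via R2 from edge(j,j), link(j,h)
round 2: derive span(b,c) via R1 from span(b,h), link(h,c)
round 2: derive span(g,c) via R1 from span(g,i), link(i,c)
round 2: derive span(g,g) via R1 from span(g,i), link(i,g)
round 2: derive span(i,c) via R1 from span(i,h), link(h,c)
round 2: derive span(i,g) via R1 from span(i,h), link(h,g)
round 2: derive span(j,c) via R1 from span(j,h), link(h,c)
round 2: derive span(j,g) via R1 from span(j,h), link(h,g)
round 3: derive span(i,i) via R1 from span(i,c), link(c,i)
round 3: derive span(j,i) via R1 from span(j,c), link(c,i)

yes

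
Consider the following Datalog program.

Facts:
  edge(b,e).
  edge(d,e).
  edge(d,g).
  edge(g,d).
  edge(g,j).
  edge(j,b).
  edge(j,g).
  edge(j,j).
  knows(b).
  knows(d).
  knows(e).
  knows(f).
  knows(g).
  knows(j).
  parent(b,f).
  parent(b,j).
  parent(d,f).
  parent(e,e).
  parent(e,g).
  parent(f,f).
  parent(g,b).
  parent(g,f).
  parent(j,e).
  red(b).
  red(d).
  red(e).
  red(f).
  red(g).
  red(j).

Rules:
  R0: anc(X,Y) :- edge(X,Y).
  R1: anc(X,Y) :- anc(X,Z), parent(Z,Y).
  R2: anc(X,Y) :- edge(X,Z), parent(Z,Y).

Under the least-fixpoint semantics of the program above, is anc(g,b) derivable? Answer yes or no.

round 1: derive anc(b,e) via R0 from edge(b,e)
round 1: derive anc(d,e) via R0 from edge(d,e)
round 1: derive anc(d,g) via R0 from edge(d,g)
round 1: derive anc(g,d) via R0 from edge(g,d)
round 1: derive anc(g,j) via R0 from edge(g,j)
round 1: derive anc(j,b) via R0 from edge(j,b)
round 1: derive anc(j,g) via R0 from edge(j,g)
round 1: derive anc(j,j) via R0 from edge(j,j)
round 1: derive anc(b,g) via R2 from edge(b,e), parent(e,g)
round 1: derive anc(d,b) via R2 from edge(d,g), parent(g,b)
round 1: derive anc(d,f) via R2 from edge(d,g), parent(g,f)
round 1: derive anc(g,e) via R2 from edge(g,j), parent(j,e)
round 1: derive anc(g,f) via R2 from edge(g,d), parent(d,f)
round 1: derive anc(j,e) via R2 from edge(j,j), parent(j,e)
round 1: derive anc(j,f) via R2 from edge(j,b), parent(b,f)
round 2: derive anc(b,b) via R1 from anc(b,g), parent(g,b)
round 2: derive anc(b,f) via R1 from anc(b,g), parent(g,f)
round 2: derive anc(d,j) via R1 from anc(d,b), parent(b,j)
round 2: derive anc(g,g) via R1 from anc(g,e), parent(e,g)
round 3: derive anc(b,j) via R1 from anc(b,b), parent(b,j)
round 3: derive anc(g,b) via R1 from anc(g,g), parent(g,b)

yes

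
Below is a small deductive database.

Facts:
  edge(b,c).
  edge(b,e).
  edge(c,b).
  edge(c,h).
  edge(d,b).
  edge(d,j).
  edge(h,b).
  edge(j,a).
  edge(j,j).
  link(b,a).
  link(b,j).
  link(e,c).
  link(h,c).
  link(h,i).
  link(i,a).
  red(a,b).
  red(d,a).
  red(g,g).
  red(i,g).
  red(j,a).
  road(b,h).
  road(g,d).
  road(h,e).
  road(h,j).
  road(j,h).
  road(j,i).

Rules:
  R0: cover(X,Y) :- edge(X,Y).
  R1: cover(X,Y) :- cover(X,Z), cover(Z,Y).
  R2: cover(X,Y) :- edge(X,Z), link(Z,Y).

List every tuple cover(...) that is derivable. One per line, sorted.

cover(b,a)
cover(b,b)
cover(b,c)
cover(b,e)
cover(b,h)
cover(b,i)
cover(b,j)
cover(c,a)
cover(c,b)
cover(c,c)
cover(c,e)
cover(c,h)
cover(c,i)
cover(c,j)
cover(d,a)
cover(d,b)
cover(d,c)
cover(d,e)
cover(d,h)
cover(d,i)
cover(d,j)
cover(h,a)
cover(h,b)
cover(h,c)
cover(h,e)
cover(h,h)
cover(h,i)
cover(h,j)
cover(j,a)
cover(j,j)

round 1: derive cover(b,c) via R0 from edge(b,c)
round 1: derive cover(b,e) via R0 from edge(b,e)
round 1: derive cover(c,b) via R0 from edge(c,b)
round 1: derive cover(c,h) via R0 from edge(c,h)
round 1: derive cover(d,b) via R0 from edge(d,b)
round 1: derive cover(d,j) via R0 from edge(d,j)
round 1: derive cover(h,b) via R0 from edge(h,b)
round 1: derive cover(j,a) via R0 from edge(j,a)
round 1: derive cover(j,j) via R0 from edge(j,j)
round 1: derive cover(c,a) via R2 from edge(c,b), link(b,a)
round 1: derive cover(c,c) via R2 from edge(c,h), link(h,c)
round 1: derive cover(c,i) via R2 from edge(c,h), link(h,i)
round 1: derive cover(c,j) via R2 from edge(c,b), link(b,j)
round 1: derive cover(d,a) via R2 from edge(d,b), link(b,a)
round 1: derive cover(h,a) via R2 from edge(h,b), link(b,a)
round 1: derive cover(h,j) via R2 from edge(h,b), link(b,j)
round 2: derive cover(b,a) via R1 from cover(b,c), cover(c,a)
round 2: derive cover(b,b) via R1 from cover(b,c), cover(c,b)
round 2: derive cover(b,h) via R1 from cover(b,c), cover(c,h)
round 2: derive cover(b,i) via R1 from cover(b,c), cover(c,i)
round 2: derive cover(b,j) via R1 from cover(b,c), cover(c,j)
round 2: derive cover(c,e) via R1 from cover(c,b), cover(b,e)
round 2: derive cover(d,c) via R1 from cover(d,b), cover(b,c)
round 2: derive cover(d,e) via R1 from cover(d,b), cover(b,e)
round 2: derive cover(h,c) via R1 from cover(h,b), cover(b,c)
round 2: derive cover(h,e) via R1 from cover(h,b), cover(b,e)
round 3: derive cover(d,h) via R1 from cover(d,b), cover(b,h)
round 3: derive cover(d,i) via R1 from cover(d,b), cover(b,i)
round 3: derive cover(h,h) via R1 from cover(h,b), cover(b,h)
round 3: derive cover(h,i) via R1 from cover(h,b), cover(b,i)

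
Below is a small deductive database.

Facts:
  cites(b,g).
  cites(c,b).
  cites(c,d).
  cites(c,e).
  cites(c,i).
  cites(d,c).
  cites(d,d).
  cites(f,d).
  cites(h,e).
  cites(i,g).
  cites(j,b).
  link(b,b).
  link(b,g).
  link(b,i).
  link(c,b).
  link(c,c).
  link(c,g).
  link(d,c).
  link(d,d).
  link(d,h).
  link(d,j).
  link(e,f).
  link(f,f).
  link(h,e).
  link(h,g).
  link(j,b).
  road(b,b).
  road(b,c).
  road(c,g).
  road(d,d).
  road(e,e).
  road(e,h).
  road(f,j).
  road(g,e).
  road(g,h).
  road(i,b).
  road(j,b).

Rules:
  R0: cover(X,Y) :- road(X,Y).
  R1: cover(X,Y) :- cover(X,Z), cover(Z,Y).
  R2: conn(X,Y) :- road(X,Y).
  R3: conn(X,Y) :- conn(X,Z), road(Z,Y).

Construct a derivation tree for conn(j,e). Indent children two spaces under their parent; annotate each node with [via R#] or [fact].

conn(j,e)  [via R3]
  conn(j,g)  [via R3]
    conn(j,c)  [via R3]
      conn(j,b)  [via R2]
        road(j,b)  [fact]
      road(b,c)  [fact]
    road(c,g)  [fact]
  road(g,e)  [fact]

round 1: derive conn(b,b) via R2 from road(b,b)
round 1: derive conn(b,c) via R2 from road(b,c)
round 1: derive conn(c,g) via R2 from road(c,g)
round 1: derive conn(d,d) via R2 from road(d,d)
round 1: derive conn(e,e) via R2 from road(e,e)
round 1: derive conn(e,h) via R2 from road(e,h)
round 1: derive conn(f,j) via R2 from road(f,j)
round 1: derive conn(g,e) via R2 from road(g,e)
round 1: derive conn(g,h) via R2 from road(g,h)
round 1: derive conn(i,b) via R2 from road(i,b)
round 1: derive conn(j,b) via R2 from road(j,b)
round 2: derive conn(b,g) via R3 from conn(b,c), road(c,g)
round 2: derive conn(c,e) via R3 from conn(c,g), road(g,e)
round 2: derive conn(c,h) via R3 from conn(c,g), road(g,h)
round 2: derive conn(f,b) via R3 from conn(f,j), road(j,b)
round 2: derive conn(i,c) via R3 from conn(i,b), road(b,c)
round 2: derive conn(j,c) via R3 from conn(j,b), road(b,c)
round 3: derive conn(b,e) via R3 from conn(b,g), road(g,e)
round 3: derive conn(b,h) via R3 from conn(b,g), road(g,h)
round 3: derive conn(f,c) via R3 from conn(f,b), road(b,c)
round 3: derive conn(i,g) via R3 from conn(i,c), road(c,g)
round 3: derive conn(j,g) via R3 from conn(j,c), road(c,g)
round 4: derive conn(f,g) via R3 from conn(f,c), road(c,g)
round 4: derive conn(i,e) via R3 from conn(i,g), road(g,e)
round 4: derive conn(i,h) via R3 from conn(i,g), road(g,h)
round 4: derive conn(j,e) via R3 from conn(j,g), road(g,e)
round 4: derive conn(j,h) via R3 from conn(j,g), road(g,h)
round 5: derive conn(f,e) via R3 from conn(f,g), road(g,e)
round 5: derive conn(f,h) via R3 from conn(f,g), road(g,h)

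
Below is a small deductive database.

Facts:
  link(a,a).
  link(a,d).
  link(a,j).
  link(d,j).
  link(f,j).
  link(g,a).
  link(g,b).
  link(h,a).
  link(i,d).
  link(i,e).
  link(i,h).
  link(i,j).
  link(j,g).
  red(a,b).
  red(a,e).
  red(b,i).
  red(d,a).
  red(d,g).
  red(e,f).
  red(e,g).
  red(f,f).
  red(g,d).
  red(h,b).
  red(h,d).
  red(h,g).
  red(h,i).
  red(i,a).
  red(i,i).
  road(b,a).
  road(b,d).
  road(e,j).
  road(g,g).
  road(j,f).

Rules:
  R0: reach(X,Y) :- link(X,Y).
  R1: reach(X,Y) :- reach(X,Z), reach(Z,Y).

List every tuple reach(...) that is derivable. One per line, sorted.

reach(a,a)
reach(a,b)
reach(a,d)
reach(a,g)
reach(a,j)
reach(d,a)
reach(d,b)
reach(d,d)
reach(d,g)
reach(d,j)
reach(f,a)
reach(f,b)
reach(f,d)
reach(f,g)
reach(f,j)
reach(g,a)
reach(g,b)
reach(g,d)
reach(g,g)
reach(g,j)
reach(h,a)
reach(h,b)
reach(h,d)
reach(h,g)
reach(h,j)
reach(i,a)
reach(i,b)
reach(i,d)
reach(i,e)
reach(i,g)
reach(i,h)
reach(i,j)
reach(j,a)
reach(j,b)
reach(j,d)
reach(j,g)
reach(j,j)

round 1: derive reach(a,a) via R0 from link(a,a)
round 1: derive reach(a,d) via R0 from link(a,d)
round 1: derive reach(a,j) via R0 from link(a,j)
round 1: derive reach(d,j) via R0 from link(d,j)
round 1: derive reach(f,j) via R0 from link(f,j)
round 1: derive reach(g,a) via R0 from link(g,a)
round 1: derive reach(g,b) via R0 from link(g,b)
round 1: derive reach(h,a) via R0 from link(h,a)
round 1: derive reach(i,d) via R0 from link(i,d)
round 1: derive reach(i,e) via R0 from link(i,e)
round 1: derive reach(i,h) via R0 from link(i,h)
round 1: derive reach(i,j) via R0 from link(i,j)
round 1: derive reach(j,g) via R0 from link(j,g)
round 2: derive reach(a,g) via R1 from reach(a,j), reach(j,g)
round 2: derive reach(d,g) via R1 from reach(d,j), reach(j,g)
round 2: derive reach(f,g) via R1 from reach(f,j), reach(j,g)
round 2: derive reach(g,d) via R1 from reach(g,a), reach(a,d)
round 2: derive reach(g,j) via R1 from reach(g,a), reach(a,j)
round 2: derive reach(h,d) via R1 from reach(h,a), reach(a,d)
round 2: derive reach(h,j) via R1 from reach(h,a), reach(a,j)
round 2: derive reach(i,a) via R1 from reach(i,h), reach(h,a)
round 2: derive reach(i,g) via R1 from reach(i,j), reach(j,g)
round 2: derive reach(j,a) via R1 from reach(j,g), reach(g,a)
round 2: derive reach(j,b) via R1 from reach(j,g), reach(g,b)
round 3: derive reach(a,b) via R1 from reach(a,g), reach(g,b)
round 3: derive reach(d,a) via R1 from reach(d,g), reach(g,a)
round 3: derive reach(d,b) via R1 from reach(d,g), reach(g,b)
round 3: derive reach(d,d) via R1 from reach(d,g), reach(g,d)
round 3: derive reach(f,a) via R1 from reach(f,g), reach(g,a)
round 3: derive reach(f,b) via R1 from reach(f,g), reach(g,b)
round 3: derive reach(f,d) via R1 from reach(f,g), reach(g,d)
round 3: derive reach(g,g) via R1 from reach(g,a), reach(a,g)
round 3: derive reach(h,b) via R1 from reach(h,j), reach(j,b)
round 3: derive reach(h,g) via R1 from reach(h,a), reach(a,g)
round 3: derive reach(i,b) via R1 from reach(i,g), reach(g,b)
round 3: derive reach(j,d) via R1 from reach(j,a), reach(a,d)
round 3: derive reach(j,j) via R1 from reach(j,a), reach(a,j)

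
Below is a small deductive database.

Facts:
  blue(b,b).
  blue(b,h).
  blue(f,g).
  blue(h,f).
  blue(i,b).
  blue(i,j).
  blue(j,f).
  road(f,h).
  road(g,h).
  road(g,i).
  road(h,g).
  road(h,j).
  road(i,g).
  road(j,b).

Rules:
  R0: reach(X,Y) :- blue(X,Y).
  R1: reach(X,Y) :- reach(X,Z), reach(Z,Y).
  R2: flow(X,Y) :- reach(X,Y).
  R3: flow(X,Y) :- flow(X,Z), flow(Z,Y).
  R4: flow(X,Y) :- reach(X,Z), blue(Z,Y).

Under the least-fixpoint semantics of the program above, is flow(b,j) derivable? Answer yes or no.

round 1: derive reach(b,b) via R0 from blue(b,b)
round 1: derive reach(b,h) via R0 from blue(b,h)
round 1: derive reach(f,g) via R0 from blue(f,g)
round 1: derive reach(h,f) via R0 from blue(h,f)
round 1: derive reach(i,b) via R0 from blue(i,b)
round 1: derive reach(i,j) via R0 from blue(i,j)
round 1: derive reach(j,f) via R0 from blue(j,f)
round 2: derive reach(b,f) via R1 from reach(b,h), reach(h,f)
round 2: derive reach(h,g) via R1 from reach(h,f), reach(f,g)
round 2: derive reach(i,f) via R1 from reach(i,j), reach(j,f)
round 2: derive reach(i,h) via R1 from reach(i,b), reach(b,h)
round 2: derive reach(j,g) via R1 from reach(j,f), reach(f,g)
round 2: derive flow(b,b) via R2 from reach(b,b)
round 2: derive flow(b,h) via R2 from reach(b,h)
round 2: derive flow(f,g) via R2 from reach(f,g)
round 2: derive flow(h,f) via R2 from reach(h,f)
round 2: derive flow(i,b) via R2 from reach(i,b)
round 2: derive flow(i,j) via R2 from reach(i,j)
round 2: derive flow(j,f) via R2 from reach(j,f)
round 2: derive flow(b,f) via R4 from reach(b,h), blue(h,f)
round 2: derive flow(h,g) via R4 from reach(h,f), blue(f,g)
round 2: derive flow(i,f) via R4 from reach(i,j), blue(j,f)
round 2: derive flow(i,h) via R4 from reach(i,b), blue(b,h)
round 2: derive flow(j,g) via R4 from reach(j,f), blue(f,g)
round 3: derive reach(b,g) via R1 from reach(b,f), reach(f,g)
round 3: derive reach(i,g) via R1 from reach(i,f), reach(f,g)
round 3: derive flow(b,g) via R3 from flow(b,f), flow(f,g)
round 3: derive flow(i,g) via R3 from flow(i,f), flow(f,g)

no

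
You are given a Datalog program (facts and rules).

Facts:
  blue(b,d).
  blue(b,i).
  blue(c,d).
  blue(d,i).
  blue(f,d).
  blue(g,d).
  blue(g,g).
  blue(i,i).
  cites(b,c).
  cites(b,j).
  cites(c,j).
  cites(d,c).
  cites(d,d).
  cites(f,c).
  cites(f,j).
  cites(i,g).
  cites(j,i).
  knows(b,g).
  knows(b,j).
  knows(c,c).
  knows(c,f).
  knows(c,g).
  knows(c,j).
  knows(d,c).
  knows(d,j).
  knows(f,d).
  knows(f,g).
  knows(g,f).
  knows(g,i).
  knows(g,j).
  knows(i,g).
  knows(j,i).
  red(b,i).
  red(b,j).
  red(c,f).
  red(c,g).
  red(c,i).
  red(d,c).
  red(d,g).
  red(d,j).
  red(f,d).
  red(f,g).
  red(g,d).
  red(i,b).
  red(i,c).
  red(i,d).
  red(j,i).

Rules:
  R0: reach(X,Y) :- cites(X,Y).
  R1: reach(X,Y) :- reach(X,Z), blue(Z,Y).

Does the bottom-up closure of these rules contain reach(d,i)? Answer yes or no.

round 1: derive reach(b,c) via R0 from cites(b,c)
round 1: derive reach(b,j) via R0 from cites(b,j)
round 1: derive reach(c,j) via R0 from cites(c,j)
round 1: derive reach(d,c) via R0 from cites(d,c)
round 1: derive reach(d,d) via R0 from cites(d,d)
round 1: derive reach(f,c) via R0 from cites(f,c)
round 1: derive reach(f,j) via R0 from cites(f,j)
round 1: derive reach(i,g) via R0 from cites(i,g)
round 1: derive reach(j,i) via R0 from cites(j,i)
round 2: derive reach(b,d) via R1 from reach(b,c), blue(c,d)
round 2: derive reach(d,i) via R1 from reach(d,d), blue(d,i)
round 2: derive reach(f,d) via R1 from reach(f,c), blue(c,d)
round 2: derive reach(i,d) via R1 from reach(i,g), blue(g,d)
round 3: derive reach(b,i) via R1 from reach(b,d), blue(d,i)
round 3: derive reach(f,i) via R1 from reach(f,d), blue(d,i)
round 3: derive reach(i,i) via R1 from reach(i,d), blue(d,i)

yes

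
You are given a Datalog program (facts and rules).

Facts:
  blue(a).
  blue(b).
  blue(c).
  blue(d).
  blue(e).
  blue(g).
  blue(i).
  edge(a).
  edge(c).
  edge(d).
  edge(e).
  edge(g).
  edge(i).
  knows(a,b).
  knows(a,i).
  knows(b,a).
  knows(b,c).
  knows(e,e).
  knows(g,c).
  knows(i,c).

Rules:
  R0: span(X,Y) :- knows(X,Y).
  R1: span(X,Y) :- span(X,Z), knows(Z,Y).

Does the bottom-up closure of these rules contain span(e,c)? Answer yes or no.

round 1: derive span(a,b) via R0 from knows(a,b)
round 1: derive span(a,i) via R0 from knows(a,i)
round 1: derive span(b,a) via R0 from knows(b,a)
round 1: derive span(b,c) via R0 from knows(b,c)
round 1: derive span(e,e) via R0 from knows(e,e)
round 1: derive span(g,c) via R0 from knows(g,c)
round 1: derive span(i,c) via R0 from knows(i,c)
round 2: derive span(a,a) via R1 from span(a,b), knows(b,a)
round 2: derive span(a,c) via R1 from span(a,b), knows(b,c)
round 2: derive span(b,b) via R1 from span(b,a), knows(a,b)
round 2: derive span(b,i) via R1 from span(b,a), knows(a,i)

no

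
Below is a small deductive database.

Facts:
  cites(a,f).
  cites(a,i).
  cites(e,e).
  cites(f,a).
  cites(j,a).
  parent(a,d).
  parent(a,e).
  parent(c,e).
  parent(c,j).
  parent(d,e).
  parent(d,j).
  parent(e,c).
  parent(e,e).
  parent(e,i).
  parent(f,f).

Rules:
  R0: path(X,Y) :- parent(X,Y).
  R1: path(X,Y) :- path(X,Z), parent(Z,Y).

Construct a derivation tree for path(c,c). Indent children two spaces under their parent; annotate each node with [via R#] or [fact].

path(c,c)  [via R1]
  path(c,e)  [via R0]
    parent(c,e)  [fact]
  parent(e,c)  [fact]

round 1: derive path(a,d) via R0 from parent(a,d)
round 1: derive path(a,e) via R0 from parent(a,e)
round 1: derive path(c,e) via R0 from parent(c,e)
round 1: derive path(c,j) via R0 from parent(c,j)
round 1: derive path(d,e) via R0 from parent(d,e)
round 1: derive path(d,j) via R0 from parent(d,j)
round 1: derive path(e,c) via R0 from parent(e,c)
round 1: derive path(e,e) via R0 from parent(e,e)
round 1: derive path(e,i) via R0 from parent(e,i)
round 1: derive path(f,f) via R0 from parent(f,f)
round 2: derive path(a,c) via R1 from path(a,e), parent(e,c)
round 2: derive path(a,i) via R1 from path(a,e), parent(e,i)
round 2: derive path(a,j) via R1 from path(a,d), parent(d,j)
round 2: derive path(c,c) via R1 from path(c,e), parent(e,c)
round 2: derive path(c,i) via R1 from path(c,e), parent(e,i)
round 2: derive path(d,c) via R1 from path(d,e), parent(e,c)
round 2: derive path(d,i) via R1 from path(d,e), parent(e,i)
round 2: derive path(e,j) via R1 from path(e,c), parent(c,j)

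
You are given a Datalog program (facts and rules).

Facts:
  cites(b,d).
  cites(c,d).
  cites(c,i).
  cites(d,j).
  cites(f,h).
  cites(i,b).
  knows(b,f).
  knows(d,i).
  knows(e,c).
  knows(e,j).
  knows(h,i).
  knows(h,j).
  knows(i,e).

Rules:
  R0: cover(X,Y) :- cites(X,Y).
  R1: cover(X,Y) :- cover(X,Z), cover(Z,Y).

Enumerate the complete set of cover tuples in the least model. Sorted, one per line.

cover(b,d)
cover(b,j)
cover(c,b)
cover(c,d)
cover(c,i)
cover(c,j)
cover(d,j)
cover(f,h)
cover(i,b)
cover(i,d)
cover(i,j)

round 1: derive cover(b,d) via R0 from cites(b,d)
round 1: derive cover(c,d) via R0 from cites(c,d)
round 1: derive cover(c,i) via R0 from cites(c,i)
round 1: derive cover(d,j) via R0 from cites(d,j)
round 1: derive cover(f,h) via R0 from cites(f,h)
round 1: derive cover(i,b) via R0 from cites(i,b)
round 2: derive cover(b,j) via R1 from cover(b,d), cover(d,j)
round 2: derive cover(c,b) via R1 from cover(c,i), cover(i,b)
round 2: derive cover(c,j) via R1 from cover(c,d), cover(d,j)
round 2: derive cover(i,d) via R1 from cover(i,b), cover(b,d)
round 3: derive cover(i,j) via R1 from cover(i,b), cover(b,j)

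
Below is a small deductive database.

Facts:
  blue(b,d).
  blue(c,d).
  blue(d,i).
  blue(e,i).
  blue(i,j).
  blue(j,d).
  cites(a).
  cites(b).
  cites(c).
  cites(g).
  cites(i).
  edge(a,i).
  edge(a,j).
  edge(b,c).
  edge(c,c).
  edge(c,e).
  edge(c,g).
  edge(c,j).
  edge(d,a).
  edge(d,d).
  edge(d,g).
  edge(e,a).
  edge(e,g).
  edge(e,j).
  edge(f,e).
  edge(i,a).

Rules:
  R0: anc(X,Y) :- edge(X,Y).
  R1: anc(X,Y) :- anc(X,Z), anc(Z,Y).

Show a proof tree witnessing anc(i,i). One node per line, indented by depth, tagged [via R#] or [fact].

round 1: derive anc(a,i) via R0 from edge(a,i)
round 1: derive anc(a,j) via R0 from edge(a,j)
round 1: derive anc(b,c) via R0 from edge(b,c)
round 1: derive anc(c,c) via R0 from edge(c,c)
round 1: derive anc(c,e) via R0 from edge(c,e)
round 1: derive anc(c,g) via R0 from edge(c,g)
round 1: derive anc(c,j) via R0 from edge(c,j)
round 1: derive anc(d,a) via R0 from edge(d,a)
round 1: derive anc(d,d) via R0 from edge(d,d)
round 1: derive anc(d,g) via R0 from edge(d,g)
round 1: derive anc(e,a) via R0 from edge(e,a)
round 1: derive anc(e,g) via R0 from edge(e,g)
round 1: derive anc(e,j) via R0 from edge(e,j)
round 1: derive anc(f,e) via R0 from edge(f,e)
round 1: derive anc(i,a) via R0 from edge(i,a)
round 2: derive anc(a,a) via R1 from anc(a,i), anc(i,a)
round 2: derive anc(b,e) via R1 from anc(b,c), anc(c,e)
round 2: derive anc(b,g) via R1 from anc(b,c), anc(c,g)
round 2: derive anc(b,j) via R1 from anc(b,c), anc(c,j)
round 2: derive anc(c,a) via R1 from anc(c,e), anc(e,a)
round 2: derive anc(d,i) via R1 from anc(d,a), anc(a,i)
round 2: derive anc(d,j) via R1 from anc(d,a), anc(a,j)
round 2: derive anc(e,i) via R1 from anc(e,a), anc(a,i)
round 2: derive anc(f,a) via R1 from anc(f,e), anc(e,a)
round 2: derive anc(f,g) via R1 from anc(f,e), anc(e,g)
round 2: derive anc(f,j) via R1 from anc(f,e), anc(e,j)
round 2: derive anc(i,i) via R1 from anc(i,a), anc(a,i)
round 2: derive anc(i,j) via R1 from anc(i,a), anc(a,j)
round 3: derive anc(b,a) via R1 from anc(b,c), anc(c,a)
round 3: derive anc(b,i) via R1 from anc(b,e), anc(e,i)
round 3: derive anc(c,i) via R1 from anc(c,a), anc(a,i)
round 3: derive anc(f,i) via R1 from anc(f,a), anc(a,i)

anc(i,i)  [via R1]
  anc(i,a)  [via R0]
    edge(i,a)  [fact]
  anc(a,i)  [via R0]
    edge(a,i)  [fact]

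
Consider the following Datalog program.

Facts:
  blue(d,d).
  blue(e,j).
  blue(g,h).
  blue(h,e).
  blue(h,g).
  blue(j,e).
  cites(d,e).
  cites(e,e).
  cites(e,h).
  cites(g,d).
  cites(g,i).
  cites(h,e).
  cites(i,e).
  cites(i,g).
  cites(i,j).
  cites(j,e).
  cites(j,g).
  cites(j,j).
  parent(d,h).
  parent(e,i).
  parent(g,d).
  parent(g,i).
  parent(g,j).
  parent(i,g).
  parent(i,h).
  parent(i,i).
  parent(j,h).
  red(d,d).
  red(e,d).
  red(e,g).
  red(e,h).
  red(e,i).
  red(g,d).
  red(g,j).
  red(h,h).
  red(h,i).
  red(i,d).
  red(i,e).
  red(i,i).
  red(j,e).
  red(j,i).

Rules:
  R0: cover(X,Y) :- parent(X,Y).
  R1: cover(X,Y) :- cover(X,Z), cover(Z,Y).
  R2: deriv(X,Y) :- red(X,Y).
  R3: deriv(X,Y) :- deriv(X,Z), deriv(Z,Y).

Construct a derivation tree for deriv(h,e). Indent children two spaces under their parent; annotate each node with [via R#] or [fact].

round 1: derive deriv(d,d) via R2 from red(d,d)
round 1: derive deriv(e,d) via R2 from red(e,d)
round 1: derive deriv(e,g) via R2 from red(e,g)
round 1: derive deriv(e,h) via R2 from red(e,h)
round 1: derive deriv(e,i) via R2 from red(e,i)
round 1: derive deriv(g,d) via R2 from red(g,d)
round 1: derive deriv(g,j) via R2 from red(g,j)
round 1: derive deriv(h,h) via R2 from red(h,h)
round 1: derive deriv(h,i) via R2 from red(h,i)
round 1: derive deriv(i,d) via R2 from red(i,d)
round 1: derive deriv(i,e) via R2 from red(i,e)
round 1: derive deriv(i,i) via R2 from red(i,i)
round 1: derive deriv(j,e) via R2 from red(j,e)
round 1: derive deriv(j,i) via R2 from red(j,i)
round 2: derive deriv(e,e) via R3 from deriv(e,i), deriv(i,e)
round 2: derive deriv(e,j) via R3 from deriv(e,g), deriv(g,j)
round 2: derive deriv(g,e) via R3 from deriv(g,j), deriv(j,e)
round 2: derive deriv(g,i) via R3 from deriv(g,j), deriv(j,i)
round 2: derive deriv(h,d) via R3 from deriv(h,i), deriv(i,d)
round 2: derive deriv(h,e) via R3 from deriv(h,i), deriv(i,e)
round 2: derive deriv(i,g) via R3 from deriv(i,e), deriv(e,g)
round 2: derive deriv(i,h) via R3 from deriv(i,e), deriv(e,h)
round 2: derive deriv(j,d) via R3 from deriv(j,e), deriv(e,d)
round 2: derive deriv(j,g) via R3 from deriv(j,e), deriv(e,g)
round 2: derive deriv(j,h) via R3 from deriv(j,e), deriv(e,h)
round 3: derive deriv(g,g) via R3 from deriv(g,e), deriv(e,g)
round 3: derive deriv(g,h) via R3 from deriv(g,e), deriv(e,h)
round 3: derive deriv(h,g) via R3 from deriv(h,e), deriv(e,g)
round 3: derive deriv(h,j) via R3 from deriv(h,e), deriv(e,j)
round 3: derive deriv(i,j) via R3 from deriv(i,e), deriv(e,j)
round 3: derive deriv(j,j) via R3 from deriv(j,e), deriv(e,j)

deriv(h,e)  [via R3]
  deriv(h,i)  [via R2]
    red(h,i)  [fact]
  deriv(i,e)  [via R2]
    red(i,e)  [fact]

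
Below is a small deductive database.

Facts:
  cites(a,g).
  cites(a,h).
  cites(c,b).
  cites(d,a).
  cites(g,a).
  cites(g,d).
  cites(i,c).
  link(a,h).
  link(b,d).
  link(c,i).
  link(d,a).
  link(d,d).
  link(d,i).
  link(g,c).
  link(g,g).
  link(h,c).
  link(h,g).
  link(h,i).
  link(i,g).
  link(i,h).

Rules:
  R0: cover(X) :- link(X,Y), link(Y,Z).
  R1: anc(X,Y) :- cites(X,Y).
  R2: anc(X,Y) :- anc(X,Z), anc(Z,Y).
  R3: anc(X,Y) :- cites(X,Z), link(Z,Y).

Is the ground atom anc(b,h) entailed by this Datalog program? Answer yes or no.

no

round 1: derive anc(a,g) via R1 from cites(a,g)
round 1: derive anc(a,h) via R1 from cites(a,h)
round 1: derive anc(c,b) via R1 from cites(c,b)
round 1: derive anc(d,a) via R1 from cites(d,a)
round 1: derive anc(g,a) via R1 from cites(g,a)
round 1: derive anc(g,d) via R1 from cites(g,d)
round 1: derive anc(i,c) via R1 from cites(i,c)
round 1: derive anc(a,c) via R3 from cites(a,g), link(g,c)
round 1: derive anc(a,i) via R3 from cites(a,h), link(h,i)
round 1: derive anc(c,d) via R3 from cites(c,b), link(b,d)
round 1: derive anc(d,h) via R3 from cites(d,a), link(a,h)
round 1: derive anc(g,h) via R3 from cites(g,a), link(a,h)
round 1: derive anc(g,i) via R3 from cites(g,d), link(d,i)
round 1: derive anc(i,i) via R3 from cites(i,c), link(c,i)
round 2: derive anc(a,a) via R2 from anc(a,g), anc(g,a)
round 2: derive anc(a,b) via R2 from anc(a,c), anc(c,b)
round 2: derive anc(a,d) via R2 from anc(a,c), anc(c,d)
round 2: derive anc(c,a) via R2 from anc(c,d), anc(d,a)
round 2: derive anc(c,h) via R2 from anc(c,d), anc(d,h)
round 2: derive anc(d,c) via R2 from anc(d,a), anc(a,c)
round 2: derive anc(d,g) via R2 from anc(d,a), anc(a,g)
round 2: derive anc(d,i) via R2 from anc(d,a), anc(a,i)
round 2: derive anc(g,c) via R2 from anc(g,a), anc(a,c)
round 2: derive anc(g,g) via R2 from anc(g,a), anc(a,g)
round 2: derive anc(i,b) via R2 from anc(i,c), anc(c,b)
round 2: derive anc(i,d) via R2 from anc(i,c), anc(c,d)
round 3: derive anc(c,c) via R2 from anc(c,a), anc(a,c)
round 3: derive anc(c,g) via R2 from anc(c,a), anc(a,g)
round 3: derive anc(c,i) via R2 from anc(c,a), anc(a,i)
round 3: derive anc(d,b) via R2 from anc(d,a), anc(a,b)
round 3: derive anc(d,d) via R2 from anc(d,a), anc(a,d)
round 3: derive anc(g,b) via R2 from anc(g,a), anc(a,b)
round 3: derive anc(i,a) via R2 from anc(i,c), anc(c,a)
round 3: derive anc(i,g) via R2 from anc(i,d), anc(d,g)
round 3: derive anc(i,h) via R2 from anc(i,c), anc(c,h)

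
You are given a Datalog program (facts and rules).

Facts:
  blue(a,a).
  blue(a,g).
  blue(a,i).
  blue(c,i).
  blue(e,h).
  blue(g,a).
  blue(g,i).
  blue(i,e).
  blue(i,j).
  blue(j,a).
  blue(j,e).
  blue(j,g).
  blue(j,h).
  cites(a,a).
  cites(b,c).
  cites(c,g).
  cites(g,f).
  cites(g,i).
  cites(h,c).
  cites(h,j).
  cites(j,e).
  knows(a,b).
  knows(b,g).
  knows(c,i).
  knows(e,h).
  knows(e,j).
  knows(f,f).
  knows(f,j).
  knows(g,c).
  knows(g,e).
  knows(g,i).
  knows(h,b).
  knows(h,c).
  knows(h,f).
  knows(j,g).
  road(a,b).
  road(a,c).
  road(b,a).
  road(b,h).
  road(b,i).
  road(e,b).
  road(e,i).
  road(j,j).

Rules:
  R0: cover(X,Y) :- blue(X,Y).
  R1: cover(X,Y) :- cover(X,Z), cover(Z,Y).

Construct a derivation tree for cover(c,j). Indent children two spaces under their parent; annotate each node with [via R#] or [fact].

cover(c,j)  [via R1]
  cover(c,i)  [via R0]
    blue(c,i)  [fact]
  cover(i,j)  [via R0]
    blue(i,j)  [fact]

round 1: derive cover(a,a) via R0 from blue(a,a)
round 1: derive cover(a,g) via R0 from blue(a,g)
round 1: derive cover(a,i) via R0 from blue(a,i)
round 1: derive cover(c,i) via R0 from blue(c,i)
round 1: derive cover(e,h) via R0 from blue(e,h)
round 1: derive cover(g,a) via R0 from blue(g,a)
round 1: derive cover(g,i) via R0 from blue(g,i)
round 1: derive cover(i,e) via R0 from blue(i,e)
round 1: derive cover(i,j) via R0 from blue(i,j)
round 1: derive cover(j,a) via R0 from blue(j,a)
round 1: derive cover(j,e) via R0 from blue(j,e)
round 1: derive cover(j,g) via R0 from blue(j,g)
round 1: derive cover(j,h) via R0 from blue(j,h)
round 2: derive cover(a,e) via R1 from cover(a,i), cover(i,e)
round 2: derive cover(a,j) via R1 from cover(a,i), cover(i,j)
round 2: derive cover(c,e) via R1 from cover(c,i), cover(i,e)
round 2: derive cover(c,j) via R1 from cover(c,i), cover(i,j)
round 2: derive cover(g,e) via R1 from cover(g,i), cover(i,e)
round 2: derive cover(g,g) via R1 from cover(g,a), cover(a,g)
round 2: derive cover(g,j) via R1 from cover(g,i), cover(i,j)
round 2: derive cover(i,a) via R1 from cover(i,j), cover(j,a)
round 2: derive cover(i,g) via R1 from cover(i,j), cover(j,g)
round 2: derive cover(i,h) via R1 from cover(i,e), cover(e,h)
round 2: derive cover(j,i) via R1 from cover(j,a), cover(a,i)
round 3: derive cover(a,h) via R1 from cover(a,e), cover(e,h)
round 3: derive cover(c,a) via R1 from cover(c,i), cover(i,a)
round 3: derive cover(c,g) via R1 from cover(c,i), cover(i,g)
round 3: derive cover(c,h) via R1 from cover(c,e), cover(e,h)
round 3: derive cover(g,h) via R1 from cover(g,e), cover(e,h)
round 3: derive cover(i,i) via R1 from cover(i,a), cover(a,i)
round 3: derive cover(j,j) via R1 from cover(j,a), cover(a,j)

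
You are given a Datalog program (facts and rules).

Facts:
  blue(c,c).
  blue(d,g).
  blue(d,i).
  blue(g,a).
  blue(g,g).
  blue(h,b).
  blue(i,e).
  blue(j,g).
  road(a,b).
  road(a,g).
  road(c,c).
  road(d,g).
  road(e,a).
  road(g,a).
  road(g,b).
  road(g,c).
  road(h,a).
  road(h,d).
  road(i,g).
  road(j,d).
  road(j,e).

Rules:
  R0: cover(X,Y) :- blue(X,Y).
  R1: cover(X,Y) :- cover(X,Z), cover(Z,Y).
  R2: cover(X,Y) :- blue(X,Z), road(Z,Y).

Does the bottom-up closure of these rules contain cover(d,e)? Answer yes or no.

yes

round 1: derive cover(c,c) via R0 from blue(c,c)
round 1: derive cover(d,g) via R0 from blue(d,g)
round 1: derive cover(d,i) via R0 from blue(d,i)
round 1: derive cover(g,a) via R0 from blue(g,a)
round 1: derive cover(g,g) via R0 from blue(g,g)
round 1: derive cover(h,b) via R0 from blue(h,b)
round 1: derive cover(i,e) via R0 from blue(i,e)
round 1: derive cover(j,g) via R0 from blue(j,g)
round 1: derive cover(d,a) via R2 from blue(d,g), road(g,a)
round 1: derive cover(d,b) via R2 from blue(d,g), road(g,b)
round 1: derive cover(d,c) via R2 from blue(d,g), road(g,c)
round 1: derive cover(g,b) via R2 from blue(g,a), road(a,b)
round 1: derive cover(g,c) via R2 from blue(g,g), road(g,c)
round 1: derive cover(i,a) via R2 from blue(i,e), road(e,a)
round 1: derive cover(j,a) via R2 from blue(j,g), road(g,a)
round 1: derive cover(j,b) via R2 from blue(j,g), road(g,b)
round 1: derive cover(j,c) via R2 from blue(j,g), road(g,c)
round 2: derive cover(d,e) via R1 from cover(d,i), cover(i,e)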